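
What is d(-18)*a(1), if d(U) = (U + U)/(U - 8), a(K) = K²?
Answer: 18/13 ≈ 1.3846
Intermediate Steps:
d(U) = 2*U/(-8 + U) (d(U) = (2*U)/(-8 + U) = 2*U/(-8 + U))
d(-18)*a(1) = (2*(-18)/(-8 - 18))*1² = (2*(-18)/(-26))*1 = (2*(-18)*(-1/26))*1 = (18/13)*1 = 18/13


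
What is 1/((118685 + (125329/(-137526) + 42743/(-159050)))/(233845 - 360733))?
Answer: -346935746868300/324503969763029 ≈ -1.0691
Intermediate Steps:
1/((118685 + (125329/(-137526) + 42743/(-159050)))/(233845 - 360733)) = 1/((118685 + (125329*(-1/137526) + 42743*(-1/159050)))/(-126888)) = 1/((118685 + (-125329/137526 - 42743/159050))*(-1/126888)) = 1/((118685 - 6452962817/5468377575)*(-1/126888)) = 1/((649007939526058/5468377575)*(-1/126888)) = 1/(-324503969763029/346935746868300) = -346935746868300/324503969763029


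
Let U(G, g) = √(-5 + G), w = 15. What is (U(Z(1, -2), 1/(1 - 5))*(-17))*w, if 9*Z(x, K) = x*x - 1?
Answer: -255*I*√5 ≈ -570.2*I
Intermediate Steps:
Z(x, K) = -⅑ + x²/9 (Z(x, K) = (x*x - 1)/9 = (x² - 1)/9 = (-1 + x²)/9 = -⅑ + x²/9)
(U(Z(1, -2), 1/(1 - 5))*(-17))*w = (√(-5 + (-⅑ + (⅑)*1²))*(-17))*15 = (√(-5 + (-⅑ + (⅑)*1))*(-17))*15 = (√(-5 + (-⅑ + ⅑))*(-17))*15 = (√(-5 + 0)*(-17))*15 = (√(-5)*(-17))*15 = ((I*√5)*(-17))*15 = -17*I*√5*15 = -255*I*√5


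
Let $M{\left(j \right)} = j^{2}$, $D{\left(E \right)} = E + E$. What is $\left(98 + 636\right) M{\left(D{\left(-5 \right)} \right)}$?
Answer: $73400$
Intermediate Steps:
$D{\left(E \right)} = 2 E$
$\left(98 + 636\right) M{\left(D{\left(-5 \right)} \right)} = \left(98 + 636\right) \left(2 \left(-5\right)\right)^{2} = 734 \left(-10\right)^{2} = 734 \cdot 100 = 73400$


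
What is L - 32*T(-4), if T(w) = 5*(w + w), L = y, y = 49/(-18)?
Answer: 22991/18 ≈ 1277.3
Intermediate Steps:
y = -49/18 (y = 49*(-1/18) = -49/18 ≈ -2.7222)
L = -49/18 ≈ -2.7222
T(w) = 10*w (T(w) = 5*(2*w) = 10*w)
L - 32*T(-4) = -49/18 - 320*(-4) = -49/18 - 32*(-40) = -49/18 + 1280 = 22991/18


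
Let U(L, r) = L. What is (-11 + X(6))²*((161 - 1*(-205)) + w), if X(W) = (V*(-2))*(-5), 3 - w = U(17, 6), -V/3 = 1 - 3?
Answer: 845152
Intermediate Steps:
V = 6 (V = -3*(1 - 3) = -3*(-2) = 6)
w = -14 (w = 3 - 1*17 = 3 - 17 = -14)
X(W) = 60 (X(W) = (6*(-2))*(-5) = -12*(-5) = 60)
(-11 + X(6))²*((161 - 1*(-205)) + w) = (-11 + 60)²*((161 - 1*(-205)) - 14) = 49²*((161 + 205) - 14) = 2401*(366 - 14) = 2401*352 = 845152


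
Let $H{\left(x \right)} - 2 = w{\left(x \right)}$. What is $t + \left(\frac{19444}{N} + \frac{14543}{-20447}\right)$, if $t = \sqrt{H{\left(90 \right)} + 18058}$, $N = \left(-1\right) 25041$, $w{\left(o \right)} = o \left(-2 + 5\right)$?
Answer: $- \frac{761742731}{512013327} + \sqrt{18330} \approx 133.9$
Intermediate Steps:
$w{\left(o \right)} = 3 o$ ($w{\left(o \right)} = o 3 = 3 o$)
$H{\left(x \right)} = 2 + 3 x$
$N = -25041$
$t = \sqrt{18330}$ ($t = \sqrt{\left(2 + 3 \cdot 90\right) + 18058} = \sqrt{\left(2 + 270\right) + 18058} = \sqrt{272 + 18058} = \sqrt{18330} \approx 135.39$)
$t + \left(\frac{19444}{N} + \frac{14543}{-20447}\right) = \sqrt{18330} + \left(\frac{19444}{-25041} + \frac{14543}{-20447}\right) = \sqrt{18330} + \left(19444 \left(- \frac{1}{25041}\right) + 14543 \left(- \frac{1}{20447}\right)\right) = \sqrt{18330} - \frac{761742731}{512013327} = - \frac{761742731}{512013327} + \sqrt{18330}$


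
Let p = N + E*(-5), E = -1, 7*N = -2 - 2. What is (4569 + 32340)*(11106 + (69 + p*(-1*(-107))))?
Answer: 3009633678/7 ≈ 4.2995e+8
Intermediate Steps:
N = -4/7 (N = (-2 - 2)/7 = (1/7)*(-4) = -4/7 ≈ -0.57143)
p = 31/7 (p = -4/7 - 1*(-5) = -4/7 + 5 = 31/7 ≈ 4.4286)
(4569 + 32340)*(11106 + (69 + p*(-1*(-107)))) = (4569 + 32340)*(11106 + (69 + 31*(-1*(-107))/7)) = 36909*(11106 + (69 + (31/7)*107)) = 36909*(11106 + (69 + 3317/7)) = 36909*(11106 + 3800/7) = 36909*(81542/7) = 3009633678/7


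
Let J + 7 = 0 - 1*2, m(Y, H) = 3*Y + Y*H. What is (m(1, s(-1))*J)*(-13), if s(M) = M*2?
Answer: 117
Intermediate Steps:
s(M) = 2*M
m(Y, H) = 3*Y + H*Y
J = -9 (J = -7 + (0 - 1*2) = -7 + (0 - 2) = -7 - 2 = -9)
(m(1, s(-1))*J)*(-13) = ((1*(3 + 2*(-1)))*(-9))*(-13) = ((1*(3 - 2))*(-9))*(-13) = ((1*1)*(-9))*(-13) = (1*(-9))*(-13) = -9*(-13) = 117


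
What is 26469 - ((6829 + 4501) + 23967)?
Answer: -8828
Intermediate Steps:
26469 - ((6829 + 4501) + 23967) = 26469 - (11330 + 23967) = 26469 - 1*35297 = 26469 - 35297 = -8828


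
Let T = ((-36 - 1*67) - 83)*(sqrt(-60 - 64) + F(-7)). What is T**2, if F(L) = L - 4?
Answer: -103788 - 1522224*I*sqrt(31) ≈ -1.0379e+5 - 8.4754e+6*I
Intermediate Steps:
F(L) = -4 + L
T = 2046 - 372*I*sqrt(31) (T = ((-36 - 1*67) - 83)*(sqrt(-60 - 64) + (-4 - 7)) = ((-36 - 67) - 83)*(sqrt(-124) - 11) = (-103 - 83)*(2*I*sqrt(31) - 11) = -186*(-11 + 2*I*sqrt(31)) = 2046 - 372*I*sqrt(31) ≈ 2046.0 - 2071.2*I)
T**2 = (2046 - 372*I*sqrt(31))**2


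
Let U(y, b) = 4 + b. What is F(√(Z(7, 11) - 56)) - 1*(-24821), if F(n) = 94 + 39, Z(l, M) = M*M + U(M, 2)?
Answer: 24954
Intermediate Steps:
Z(l, M) = 6 + M² (Z(l, M) = M*M + (4 + 2) = M² + 6 = 6 + M²)
F(n) = 133
F(√(Z(7, 11) - 56)) - 1*(-24821) = 133 - 1*(-24821) = 133 + 24821 = 24954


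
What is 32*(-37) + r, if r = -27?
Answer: -1211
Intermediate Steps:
32*(-37) + r = 32*(-37) - 27 = -1184 - 27 = -1211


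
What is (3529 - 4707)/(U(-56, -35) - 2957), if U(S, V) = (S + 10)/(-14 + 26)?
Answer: 372/935 ≈ 0.39786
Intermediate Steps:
U(S, V) = ⅚ + S/12 (U(S, V) = (10 + S)/12 = (10 + S)*(1/12) = ⅚ + S/12)
(3529 - 4707)/(U(-56, -35) - 2957) = (3529 - 4707)/((⅚ + (1/12)*(-56)) - 2957) = -1178/((⅚ - 14/3) - 2957) = -1178/(-23/6 - 2957) = -1178/(-17765/6) = -1178*(-6/17765) = 372/935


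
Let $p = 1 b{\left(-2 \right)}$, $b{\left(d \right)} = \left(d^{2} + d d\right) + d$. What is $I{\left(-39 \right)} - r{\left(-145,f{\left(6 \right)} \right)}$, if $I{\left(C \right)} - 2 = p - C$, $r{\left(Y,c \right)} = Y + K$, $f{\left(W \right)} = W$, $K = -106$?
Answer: $298$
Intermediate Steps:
$b{\left(d \right)} = d + 2 d^{2}$ ($b{\left(d \right)} = \left(d^{2} + d^{2}\right) + d = 2 d^{2} + d = d + 2 d^{2}$)
$p = 6$ ($p = 1 \left(- 2 \left(1 + 2 \left(-2\right)\right)\right) = 1 \left(- 2 \left(1 - 4\right)\right) = 1 \left(\left(-2\right) \left(-3\right)\right) = 1 \cdot 6 = 6$)
$r{\left(Y,c \right)} = -106 + Y$ ($r{\left(Y,c \right)} = Y - 106 = -106 + Y$)
$I{\left(C \right)} = 8 - C$ ($I{\left(C \right)} = 2 - \left(-6 + C\right) = 8 - C$)
$I{\left(-39 \right)} - r{\left(-145,f{\left(6 \right)} \right)} = \left(8 - -39\right) - \left(-106 - 145\right) = \left(8 + 39\right) - -251 = 47 + 251 = 298$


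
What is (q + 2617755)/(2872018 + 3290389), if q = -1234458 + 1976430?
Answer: 3359727/6162407 ≈ 0.54520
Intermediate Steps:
q = 741972
(q + 2617755)/(2872018 + 3290389) = (741972 + 2617755)/(2872018 + 3290389) = 3359727/6162407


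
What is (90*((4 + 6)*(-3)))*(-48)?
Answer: 129600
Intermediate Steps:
(90*((4 + 6)*(-3)))*(-48) = (90*(10*(-3)))*(-48) = (90*(-30))*(-48) = -2700*(-48) = 129600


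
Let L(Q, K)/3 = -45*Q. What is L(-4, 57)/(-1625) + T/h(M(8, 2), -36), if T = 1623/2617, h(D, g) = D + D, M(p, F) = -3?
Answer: -741097/1701050 ≈ -0.43567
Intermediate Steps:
h(D, g) = 2*D
T = 1623/2617 (T = 1623*(1/2617) = 1623/2617 ≈ 0.62018)
L(Q, K) = -135*Q (L(Q, K) = 3*(-45*Q) = -135*Q)
L(-4, 57)/(-1625) + T/h(M(8, 2), -36) = -135*(-4)/(-1625) + 1623/(2617*((2*(-3)))) = 540*(-1/1625) + (1623/2617)/(-6) = -108/325 + (1623/2617)*(-⅙) = -108/325 - 541/5234 = -741097/1701050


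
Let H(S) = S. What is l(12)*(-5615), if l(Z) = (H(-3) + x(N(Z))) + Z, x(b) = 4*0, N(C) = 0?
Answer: -50535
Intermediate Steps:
x(b) = 0
l(Z) = -3 + Z (l(Z) = (-3 + 0) + Z = -3 + Z)
l(12)*(-5615) = (-3 + 12)*(-5615) = 9*(-5615) = -50535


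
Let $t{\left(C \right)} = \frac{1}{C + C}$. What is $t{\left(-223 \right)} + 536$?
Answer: $\frac{239055}{446} \approx 536.0$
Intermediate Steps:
$t{\left(C \right)} = \frac{1}{2 C}$
$t{\left(-223 \right)} + 536 = \frac{1}{2 \left(-223\right)} + 536 = \frac{1}{2} \left(- \frac{1}{223}\right) + 536 = - \frac{1}{446} + 536 = \frac{239055}{446}$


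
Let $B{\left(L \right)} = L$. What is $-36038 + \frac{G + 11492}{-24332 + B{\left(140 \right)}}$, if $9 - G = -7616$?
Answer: $- \frac{124550059}{3456} \approx -36039.0$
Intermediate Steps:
$G = 7625$ ($G = 9 - -7616 = 9 + 7616 = 7625$)
$-36038 + \frac{G + 11492}{-24332 + B{\left(140 \right)}} = -36038 + \frac{7625 + 11492}{-24332 + 140} = -36038 + \frac{19117}{-24192} = -36038 + 19117 \left(- \frac{1}{24192}\right) = -36038 - \frac{2731}{3456} = - \frac{124550059}{3456}$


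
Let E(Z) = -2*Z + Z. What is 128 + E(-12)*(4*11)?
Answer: 656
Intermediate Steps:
E(Z) = -Z
128 + E(-12)*(4*11) = 128 + (-1*(-12))*(4*11) = 128 + 12*44 = 128 + 528 = 656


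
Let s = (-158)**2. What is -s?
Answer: -24964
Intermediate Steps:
s = 24964
-s = -1*24964 = -24964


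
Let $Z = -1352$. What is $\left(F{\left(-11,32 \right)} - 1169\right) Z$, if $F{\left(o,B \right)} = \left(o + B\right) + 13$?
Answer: $1534520$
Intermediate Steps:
$F{\left(o,B \right)} = 13 + B + o$ ($F{\left(o,B \right)} = \left(B + o\right) + 13 = 13 + B + o$)
$\left(F{\left(-11,32 \right)} - 1169\right) Z = \left(\left(13 + 32 - 11\right) - 1169\right) \left(-1352\right) = \left(34 - 1169\right) \left(-1352\right) = \left(-1135\right) \left(-1352\right) = 1534520$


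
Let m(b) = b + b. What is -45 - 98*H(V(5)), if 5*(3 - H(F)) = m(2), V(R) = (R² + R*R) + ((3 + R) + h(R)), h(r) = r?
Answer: -1303/5 ≈ -260.60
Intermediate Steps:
V(R) = 3 + 2*R + 2*R² (V(R) = (R² + R*R) + ((3 + R) + R) = (R² + R²) + (3 + 2*R) = 2*R² + (3 + 2*R) = 3 + 2*R + 2*R²)
m(b) = 2*b
H(F) = 11/5 (H(F) = 3 - 2*2/5 = 3 - ⅕*4 = 3 - ⅘ = 11/5)
-45 - 98*H(V(5)) = -45 - 98*11/5 = -45 - 1078/5 = -1303/5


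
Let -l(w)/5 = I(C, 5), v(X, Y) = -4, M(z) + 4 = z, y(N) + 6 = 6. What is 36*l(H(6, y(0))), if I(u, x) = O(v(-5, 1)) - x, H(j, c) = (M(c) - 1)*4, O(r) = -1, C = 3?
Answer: 1080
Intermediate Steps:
y(N) = 0 (y(N) = -6 + 6 = 0)
M(z) = -4 + z
H(j, c) = -20 + 4*c (H(j, c) = ((-4 + c) - 1)*4 = (-5 + c)*4 = -20 + 4*c)
I(u, x) = -1 - x
l(w) = 30 (l(w) = -5*(-1 - 1*5) = -5*(-1 - 5) = -5*(-6) = 30)
36*l(H(6, y(0))) = 36*30 = 1080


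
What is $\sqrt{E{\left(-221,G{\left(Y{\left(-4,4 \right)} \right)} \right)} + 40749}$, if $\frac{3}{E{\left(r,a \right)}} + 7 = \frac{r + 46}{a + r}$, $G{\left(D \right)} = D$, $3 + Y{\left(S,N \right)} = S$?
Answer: $\frac{\sqrt{1679205705}}{203} \approx 201.86$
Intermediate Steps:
$Y{\left(S,N \right)} = -3 + S$
$E{\left(r,a \right)} = \frac{3}{-7 + \frac{46 + r}{a + r}}$ ($E{\left(r,a \right)} = \frac{3}{-7 + \frac{r + 46}{a + r}} = \frac{3}{-7 + \frac{46 + r}{a + r}}$)
$\sqrt{E{\left(-221,G{\left(Y{\left(-4,4 \right)} \right)} \right)} + 40749} = \sqrt{\frac{3 \left(- (-3 - 4) - -221\right)}{-46 + 6 \left(-221\right) + 7 \left(-3 - 4\right)} + 40749} = \sqrt{\frac{3 \left(\left(-1\right) \left(-7\right) + 221\right)}{-46 - 1326 + 7 \left(-7\right)} + 40749} = \sqrt{\frac{3 \left(7 + 221\right)}{-46 - 1326 - 49} + 40749} = \sqrt{3 \frac{1}{-1421} \cdot 228 + 40749} = \sqrt{3 \left(- \frac{1}{1421}\right) 228 + 40749} = \sqrt{- \frac{684}{1421} + 40749} = \sqrt{\frac{57903645}{1421}} = \frac{\sqrt{1679205705}}{203}$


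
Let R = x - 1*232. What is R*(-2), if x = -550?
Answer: 1564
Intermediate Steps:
R = -782 (R = -550 - 1*232 = -550 - 232 = -782)
R*(-2) = -782*(-2) = 1564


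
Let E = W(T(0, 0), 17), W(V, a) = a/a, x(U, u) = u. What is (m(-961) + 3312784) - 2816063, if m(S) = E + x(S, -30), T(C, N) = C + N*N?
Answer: 496692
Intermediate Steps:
T(C, N) = C + N**2
W(V, a) = 1
E = 1
m(S) = -29 (m(S) = 1 - 30 = -29)
(m(-961) + 3312784) - 2816063 = (-29 + 3312784) - 2816063 = 3312755 - 2816063 = 496692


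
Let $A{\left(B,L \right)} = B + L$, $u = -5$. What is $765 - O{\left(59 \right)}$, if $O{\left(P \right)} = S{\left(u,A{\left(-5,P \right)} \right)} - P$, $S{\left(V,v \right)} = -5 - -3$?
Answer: $826$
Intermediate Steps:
$S{\left(V,v \right)} = -2$ ($S{\left(V,v \right)} = -5 + 3 = -2$)
$O{\left(P \right)} = -2 - P$
$765 - O{\left(59 \right)} = 765 - \left(-2 - 59\right) = 765 - -61 = 765 + 61 = 826$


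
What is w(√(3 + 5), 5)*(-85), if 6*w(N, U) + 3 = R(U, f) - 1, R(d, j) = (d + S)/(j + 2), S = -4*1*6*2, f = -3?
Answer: -1105/2 ≈ -552.50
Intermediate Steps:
S = -48 (S = -24*2 = -4*12 = -48)
R(d, j) = (-48 + d)/(2 + j) (R(d, j) = (d - 48)/(j + 2) = (-48 + d)/(2 + j))
w(N, U) = 22/3 - U/6 (w(N, U) = -½ + ((-48 + U)/(2 - 3) - 1)/6 = -½ + ((-48 + U)/(-1) - 1)/6 = -½ + (-(-48 + U) - 1)/6 = -½ + ((48 - U) - 1)/6 = -½ + (47 - U)/6 = -½ + (47/6 - U/6) = 22/3 - U/6)
w(√(3 + 5), 5)*(-85) = (22/3 - ⅙*5)*(-85) = (22/3 - ⅚)*(-85) = (13/2)*(-85) = -1105/2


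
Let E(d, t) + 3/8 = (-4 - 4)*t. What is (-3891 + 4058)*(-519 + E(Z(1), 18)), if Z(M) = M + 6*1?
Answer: -886269/8 ≈ -1.1078e+5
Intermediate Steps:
Z(M) = 6 + M (Z(M) = M + 6 = 6 + M)
E(d, t) = -3/8 - 8*t (E(d, t) = -3/8 + (-4 - 4)*t = -3/8 - 8*t)
(-3891 + 4058)*(-519 + E(Z(1), 18)) = (-3891 + 4058)*(-519 + (-3/8 - 8*18)) = 167*(-519 + (-3/8 - 144)) = 167*(-519 - 1155/8) = 167*(-5307/8) = -886269/8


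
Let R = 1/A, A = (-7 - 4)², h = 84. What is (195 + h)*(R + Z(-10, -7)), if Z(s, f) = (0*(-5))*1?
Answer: 279/121 ≈ 2.3058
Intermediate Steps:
Z(s, f) = 0 (Z(s, f) = 0*1 = 0)
A = 121 (A = (-11)² = 121)
R = 1/121 ≈ 0.0082645
(195 + h)*(R + Z(-10, -7)) = (195 + 84)*(1/121 + 0) = 279*(1/121) = 279/121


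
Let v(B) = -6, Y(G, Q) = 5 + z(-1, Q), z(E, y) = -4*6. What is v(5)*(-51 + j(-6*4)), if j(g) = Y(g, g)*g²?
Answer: 65970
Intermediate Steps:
z(E, y) = -24
Y(G, Q) = -19 (Y(G, Q) = 5 - 24 = -19)
j(g) = -19*g²
v(5)*(-51 + j(-6*4)) = -6*(-51 - 19*(-6*4)²) = -6*(-51 - 19*(-24)²) = -6*(-51 - 19*576) = -6*(-51 - 10944) = -6*(-10995) = 65970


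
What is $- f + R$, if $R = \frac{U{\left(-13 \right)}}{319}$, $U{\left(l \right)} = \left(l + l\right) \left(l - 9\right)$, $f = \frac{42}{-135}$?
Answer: $\frac{2746}{1305} \approx 2.1042$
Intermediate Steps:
$f = - \frac{14}{45}$ ($f = 42 \left(- \frac{1}{135}\right) = - \frac{14}{45} \approx -0.31111$)
$U{\left(l \right)} = 2 l \left(-9 + l\right)$
$R = \frac{52}{29}$ ($R = \frac{2 \left(-13\right) \left(-9 - 13\right)}{319} = 2 \left(-13\right) \left(-22\right) \frac{1}{319} = 572 \cdot \frac{1}{319} = \frac{52}{29} \approx 1.7931$)
$- f + R = \left(-1\right) \left(- \frac{14}{45}\right) + \frac{52}{29} = \frac{14}{45} + \frac{52}{29} = \frac{2746}{1305}$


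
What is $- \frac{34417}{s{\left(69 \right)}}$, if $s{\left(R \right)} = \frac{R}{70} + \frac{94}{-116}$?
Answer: $- \frac{34933255}{178} \approx -1.9625 \cdot 10^{5}$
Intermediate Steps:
$s{\left(R \right)} = - \frac{47}{58} + \frac{R}{70}$ ($s{\left(R \right)} = R \frac{1}{70} + 94 \left(- \frac{1}{116}\right) = \frac{R}{70} - \frac{47}{58} = - \frac{47}{58} + \frac{R}{70}$)
$- \frac{34417}{s{\left(69 \right)}} = - \frac{34417}{- \frac{47}{58} + \frac{1}{70} \cdot 69} = - \frac{34417}{- \frac{47}{58} + \frac{69}{70}} = - \frac{34417}{\frac{178}{1015}} = \left(-34417\right) \frac{1015}{178} = - \frac{34933255}{178}$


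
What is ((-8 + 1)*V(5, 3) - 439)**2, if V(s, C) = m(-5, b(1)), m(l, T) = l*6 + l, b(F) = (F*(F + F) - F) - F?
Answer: 37636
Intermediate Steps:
b(F) = -2*F + 2*F**2 (b(F) = (F*(2*F) - F) - F = (2*F**2 - F) - F = (-F + 2*F**2) - F = -2*F + 2*F**2)
m(l, T) = 7*l (m(l, T) = 6*l + l = 7*l)
V(s, C) = -35 (V(s, C) = 7*(-5) = -35)
((-8 + 1)*V(5, 3) - 439)**2 = ((-8 + 1)*(-35) - 439)**2 = (-7*(-35) - 439)**2 = (245 - 439)**2 = (-194)**2 = 37636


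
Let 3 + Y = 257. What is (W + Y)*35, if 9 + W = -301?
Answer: -1960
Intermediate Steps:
W = -310 (W = -9 - 301 = -310)
Y = 254 (Y = -3 + 257 = 254)
(W + Y)*35 = (-310 + 254)*35 = -56*35 = -1960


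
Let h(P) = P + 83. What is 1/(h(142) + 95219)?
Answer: 1/95444 ≈ 1.0477e-5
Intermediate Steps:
h(P) = 83 + P
1/(h(142) + 95219) = 1/((83 + 142) + 95219) = 1/(225 + 95219) = 1/95444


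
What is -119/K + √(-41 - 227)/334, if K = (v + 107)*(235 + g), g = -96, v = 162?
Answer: -119/37391 + I*√67/167 ≈ -0.0031826 + 0.049014*I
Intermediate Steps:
K = 37391 (K = (162 + 107)*(235 - 96) = 269*139 = 37391)
-119/K + √(-41 - 227)/334 = -119/37391 + √(-41 - 227)/334 = -119*1/37391 + √(-268)*(1/334) = -119/37391 + (2*I*√67)*(1/334) = -119/37391 + I*√67/167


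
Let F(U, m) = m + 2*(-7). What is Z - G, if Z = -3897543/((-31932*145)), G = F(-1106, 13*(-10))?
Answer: 223545901/1543380 ≈ 144.84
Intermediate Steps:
F(U, m) = -14 + m (F(U, m) = m - 14 = -14 + m)
G = -144 (G = -14 + 13*(-10) = -14 - 130 = -144)
Z = 1299181/1543380 (Z = -3897543/(-4630140) = -3897543*(-1/4630140) = 1299181/1543380 ≈ 0.84178)
Z - G = 1299181/1543380 - 1*(-144) = 1299181/1543380 + 144 = 223545901/1543380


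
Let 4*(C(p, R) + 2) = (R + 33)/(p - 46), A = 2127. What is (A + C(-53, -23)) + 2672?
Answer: 949801/198 ≈ 4797.0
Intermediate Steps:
C(p, R) = -2 + (33 + R)/(4*(-46 + p)) (C(p, R) = -2 + ((R + 33)/(p - 46))/4 = -2 + ((33 + R)/(-46 + p))/4 = -2 + (33 + R)/(4*(-46 + p)))
(A + C(-53, -23)) + 2672 = (2127 + (401 - 23 - 8*(-53))/(4*(-46 - 53))) + 2672 = (2127 + (¼)*(401 - 23 + 424)/(-99)) + 2672 = (2127 + (¼)*(-1/99)*802) + 2672 = (2127 - 401/198) + 2672 = 420745/198 + 2672 = 949801/198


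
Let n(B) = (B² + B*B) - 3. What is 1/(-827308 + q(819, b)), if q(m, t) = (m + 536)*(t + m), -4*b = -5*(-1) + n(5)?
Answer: 1/264822 ≈ 3.7761e-6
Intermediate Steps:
n(B) = -3 + 2*B² (n(B) = (B² + B²) - 3 = 2*B² - 3 = -3 + 2*B²)
b = -13 (b = -(-5*(-1) + (-3 + 2*5²))/4 = -(5 + (-3 + 2*25))/4 = -(5 + (-3 + 50))/4 = -(5 + 47)/4 = -¼*52 = -13)
q(m, t) = (536 + m)*(m + t)
1/(-827308 + q(819, b)) = 1/(-827308 + (819² + 536*819 + 536*(-13) + 819*(-13))) = 1/(-827308 + (670761 + 438984 - 6968 - 10647)) = 1/(-827308 + 1092130) = 1/264822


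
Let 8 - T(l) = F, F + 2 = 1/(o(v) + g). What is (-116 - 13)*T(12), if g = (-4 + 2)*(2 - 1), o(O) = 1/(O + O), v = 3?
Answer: -14964/11 ≈ -1360.4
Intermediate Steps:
o(O) = 1/(2*O)
g = -2 (g = -2*1 = -2)
F = -28/11 (F = -2 + 1/((½)/3 - 2) = -2 + 1/((½)*(⅓) - 2) = -2 + 1/(⅙ - 2) = -2 + 1/(-11/6) = -2 - 6/11 = -28/11 ≈ -2.5455)
T(l) = 116/11 (T(l) = 8 - 1*(-28/11) = 8 + 28/11 = 116/11)
(-116 - 13)*T(12) = (-116 - 13)*(116/11) = -129*116/11 = -14964/11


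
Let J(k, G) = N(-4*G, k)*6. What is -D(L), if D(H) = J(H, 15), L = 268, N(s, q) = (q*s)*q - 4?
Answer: 25856664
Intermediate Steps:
N(s, q) = -4 + s*q² (N(s, q) = s*q² - 4 = -4 + s*q²)
J(k, G) = -24 - 24*G*k² (J(k, G) = (-4 + (-4*G)*k²)*6 = (-4 - 4*G*k²)*6 = -24 - 24*G*k²)
D(H) = -24 - 360*H² (D(H) = -24 - 24*15*H² = -24 - 360*H²)
-D(L) = -(-24 - 360*268²) = -(-24 - 360*71824) = -(-24 - 25856640) = -1*(-25856664) = 25856664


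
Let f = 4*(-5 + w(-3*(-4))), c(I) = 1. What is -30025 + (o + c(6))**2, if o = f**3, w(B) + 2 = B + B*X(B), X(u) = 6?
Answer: 853698127250744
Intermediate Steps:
w(B) = -2 + 7*B (w(B) = -2 + (B + B*6) = -2 + (B + 6*B) = -2 + 7*B)
f = 308 (f = 4*(-5 + (-2 + 7*(-3*(-4)))) = 4*(-5 + (-2 + 7*12)) = 4*(-5 + (-2 + 84)) = 4*(-5 + 82) = 4*77 = 308)
o = 29218112 (o = 308**3 = 29218112)
-30025 + (o + c(6))**2 = -30025 + (29218112 + 1)**2 = -30025 + 29218113**2 = -30025 + 853698127280769 = 853698127250744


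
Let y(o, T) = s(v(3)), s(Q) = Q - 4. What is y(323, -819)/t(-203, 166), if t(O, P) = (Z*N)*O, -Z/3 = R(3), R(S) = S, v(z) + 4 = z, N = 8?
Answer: -5/14616 ≈ -0.00034209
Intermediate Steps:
v(z) = -4 + z
s(Q) = -4 + Q
Z = -9 (Z = -3*3 = -9)
y(o, T) = -5 (y(o, T) = -4 + (-4 + 3) = -4 - 1 = -5)
t(O, P) = -72*O (t(O, P) = (-9*8)*O = -72*O)
y(323, -819)/t(-203, 166) = -5/((-72*(-203))) = -5/14616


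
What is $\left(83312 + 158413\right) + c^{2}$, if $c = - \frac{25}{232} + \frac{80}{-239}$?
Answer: $\frac{743179450140625}{3074480704} \approx 2.4173 \cdot 10^{5}$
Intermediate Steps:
$c = - \frac{24535}{55448}$ ($c = \left(-25\right) \frac{1}{232} + 80 \left(- \frac{1}{239}\right) = - \frac{25}{232} - \frac{80}{239} = - \frac{24535}{55448} \approx -0.44249$)
$\left(83312 + 158413\right) + c^{2} = \left(83312 + 158413\right) + \left(- \frac{24535}{55448}\right)^{2} = 241725 + \frac{601966225}{3074480704} = \frac{743179450140625}{3074480704}$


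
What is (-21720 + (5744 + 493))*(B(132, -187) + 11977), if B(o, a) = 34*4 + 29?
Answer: -187994586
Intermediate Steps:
B(o, a) = 165 (B(o, a) = 136 + 29 = 165)
(-21720 + (5744 + 493))*(B(132, -187) + 11977) = (-21720 + (5744 + 493))*(165 + 11977) = (-21720 + 6237)*12142 = -15483*12142 = -187994586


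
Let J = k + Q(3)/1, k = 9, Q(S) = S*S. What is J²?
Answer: 324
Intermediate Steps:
Q(S) = S²
J = 18 (J = 9 + 3²/1 = 9 + 1*9 = 9 + 9 = 18)
J² = 18² = 324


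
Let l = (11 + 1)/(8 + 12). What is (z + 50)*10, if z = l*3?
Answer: 518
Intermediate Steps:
l = ⅗ (l = 12/20 = 12*(1/20) = ⅗ ≈ 0.60000)
z = 9/5 (z = (⅗)*3 = 9/5 ≈ 1.8000)
(z + 50)*10 = (9/5 + 50)*10 = (259/5)*10 = 518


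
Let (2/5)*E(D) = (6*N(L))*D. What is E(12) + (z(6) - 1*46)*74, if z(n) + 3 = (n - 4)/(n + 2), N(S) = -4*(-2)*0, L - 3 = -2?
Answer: -7215/2 ≈ -3607.5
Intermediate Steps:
L = 1 (L = 3 - 2 = 1)
N(S) = 0 (N(S) = 8*0 = 0)
z(n) = -3 + (-4 + n)/(2 + n) (z(n) = -3 + (n - 4)/(n + 2) = -3 + (-4 + n)/(2 + n))
E(D) = 0 (E(D) = 5*((6*0)*D)/2 = 5*(0*D)/2 = (5/2)*0 = 0)
E(12) + (z(6) - 1*46)*74 = 0 + (2*(-5 - 1*6)/(2 + 6) - 1*46)*74 = 0 + (2*(-5 - 6)/8 - 46)*74 = 0 + (2*(⅛)*(-11) - 46)*74 = 0 + (-11/4 - 46)*74 = 0 - 195/4*74 = 0 - 7215/2 = -7215/2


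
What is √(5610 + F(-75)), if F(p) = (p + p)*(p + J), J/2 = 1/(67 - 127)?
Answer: √16865 ≈ 129.87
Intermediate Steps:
J = -1/30 (J = 2/(67 - 127) = 2/(-60) = 2*(-1/60) = -1/30 ≈ -0.033333)
F(p) = 2*p*(-1/30 + p) (F(p) = (p + p)*(p - 1/30) = (2*p)*(-1/30 + p) = 2*p*(-1/30 + p))
√(5610 + F(-75)) = √(5610 + (1/15)*(-75)*(-1 + 30*(-75))) = √(5610 + (1/15)*(-75)*(-1 - 2250)) = √(5610 + (1/15)*(-75)*(-2251)) = √(5610 + 11255) = √16865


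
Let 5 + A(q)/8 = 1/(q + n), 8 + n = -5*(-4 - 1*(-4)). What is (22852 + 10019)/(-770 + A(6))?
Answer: -32871/814 ≈ -40.382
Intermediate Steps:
n = -8 (n = -8 - 5*(-4 - 1*(-4)) = -8 - 5*(-4 + 4) = -8 - 5*0 = -8 + 0 = -8)
A(q) = -40 + 8/(-8 + q) (A(q) = -40 + 8/(q - 8) = -40 + 8/(-8 + q))
(22852 + 10019)/(-770 + A(6)) = (22852 + 10019)/(-770 + 8*(41 - 5*6)/(-8 + 6)) = 32871/(-770 + 8*(41 - 30)/(-2)) = 32871/(-770 + 8*(-½)*11) = 32871/(-770 - 44) = 32871/(-814) = 32871*(-1/814) = -32871/814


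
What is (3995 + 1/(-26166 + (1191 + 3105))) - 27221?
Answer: -507952621/21870 ≈ -23226.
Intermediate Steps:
(3995 + 1/(-26166 + (1191 + 3105))) - 27221 = (3995 + 1/(-26166 + 4296)) - 27221 = (3995 + 1/(-21870)) - 27221 = (3995 - 1/21870) - 27221 = 87370649/21870 - 27221 = -507952621/21870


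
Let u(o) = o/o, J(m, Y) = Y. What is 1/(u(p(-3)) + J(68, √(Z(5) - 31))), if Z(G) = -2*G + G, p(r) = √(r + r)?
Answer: 1/37 - 6*I/37 ≈ 0.027027 - 0.16216*I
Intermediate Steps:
p(r) = √2*√r (p(r) = √(2*r) = √2*√r)
Z(G) = -G
u(o) = 1
1/(u(p(-3)) + J(68, √(Z(5) - 31))) = 1/(1 + √(-1*5 - 31)) = 1/(1 + √(-5 - 31)) = 1/(1 + √(-36)) = 1/(1 + 6*I) = (1 - 6*I)/37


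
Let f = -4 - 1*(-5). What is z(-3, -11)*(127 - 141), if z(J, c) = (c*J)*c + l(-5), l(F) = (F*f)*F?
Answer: 4732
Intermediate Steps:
f = 1 (f = -4 + 5 = 1)
l(F) = F**2 (l(F) = (F*1)*F = F*F = F**2)
z(J, c) = 25 + J*c**2 (z(J, c) = (c*J)*c + (-5)**2 = (J*c)*c + 25 = J*c**2 + 25 = 25 + J*c**2)
z(-3, -11)*(127 - 141) = (25 - 3*(-11)**2)*(127 - 141) = (25 - 3*121)*(-14) = (25 - 363)*(-14) = -338*(-14) = 4732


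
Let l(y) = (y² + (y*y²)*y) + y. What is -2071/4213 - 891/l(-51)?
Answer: -4673255368/9504178321 ≈ -0.49171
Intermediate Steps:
l(y) = y + y² + y⁴ (l(y) = (y² + y³*y) + y = (y² + y⁴) + y = y + y² + y⁴)
-2071/4213 - 891/l(-51) = -2071/4213 - 891*(-1/(51*(1 - 51 + (-51)³))) = -2071*1/4213 - 891*(-1/(51*(1 - 51 - 132651))) = -2071/4213 - 891/((-51*(-132701))) = -2071/4213 - 891/6767751 = -2071/4213 - 891*1/6767751 = -2071/4213 - 297/2255917 = -4673255368/9504178321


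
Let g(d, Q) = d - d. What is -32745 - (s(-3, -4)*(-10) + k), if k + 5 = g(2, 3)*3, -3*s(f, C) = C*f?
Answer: -32780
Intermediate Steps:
s(f, C) = -C*f/3
g(d, Q) = 0
k = -5 (k = -5 + 0*3 = -5 + 0 = -5)
-32745 - (s(-3, -4)*(-10) + k) = -32745 - (-⅓*(-4)*(-3)*(-10) - 5) = -32745 - (-4*(-10) - 5) = -32745 - (40 - 5) = -32745 - 1*35 = -32745 - 35 = -32780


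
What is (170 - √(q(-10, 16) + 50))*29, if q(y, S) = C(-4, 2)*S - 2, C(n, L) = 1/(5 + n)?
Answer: 4698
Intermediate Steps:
q(y, S) = -2 + S (q(y, S) = S/(5 - 4) - 2 = S/1 - 2 = 1*S - 2 = S - 2 = -2 + S)
(170 - √(q(-10, 16) + 50))*29 = (170 - √((-2 + 16) + 50))*29 = (170 - √(14 + 50))*29 = (170 - √64)*29 = (170 - 1*8)*29 = (170 - 8)*29 = 162*29 = 4698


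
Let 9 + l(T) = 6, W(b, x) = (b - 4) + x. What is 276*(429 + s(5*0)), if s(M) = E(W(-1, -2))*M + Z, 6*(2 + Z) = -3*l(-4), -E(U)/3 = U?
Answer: 118266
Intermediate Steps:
W(b, x) = -4 + b + x (W(b, x) = (-4 + b) + x = -4 + b + x)
E(U) = -3*U
l(T) = -3 (l(T) = -9 + 6 = -3)
Z = -½ (Z = -2 + (-3*(-3))/6 = -2 + (⅙)*9 = -2 + 3/2 = -½ ≈ -0.50000)
s(M) = -½ + 21*M (s(M) = (-3*(-4 - 1 - 2))*M - ½ = (-3*(-7))*M - ½ = 21*M - ½ = -½ + 21*M)
276*(429 + s(5*0)) = 276*(429 + (-½ + 21*(5*0))) = 276*(429 + (-½ + 21*0)) = 276*(429 + (-½ + 0)) = 276*(429 - ½) = 276*(857/2) = 118266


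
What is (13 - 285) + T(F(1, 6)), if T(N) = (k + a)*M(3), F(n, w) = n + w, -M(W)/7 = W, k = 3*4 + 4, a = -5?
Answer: -503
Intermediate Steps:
k = 16 (k = 12 + 4 = 16)
M(W) = -7*W
T(N) = -231 (T(N) = (16 - 5)*(-7*3) = 11*(-21) = -231)
(13 - 285) + T(F(1, 6)) = (13 - 285) - 231 = -272 - 231 = -503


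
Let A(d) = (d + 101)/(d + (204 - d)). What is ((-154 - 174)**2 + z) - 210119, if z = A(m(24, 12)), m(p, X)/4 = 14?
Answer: -20916983/204 ≈ -1.0253e+5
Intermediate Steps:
m(p, X) = 56 (m(p, X) = 4*14 = 56)
A(d) = 101/204 + d/204 (A(d) = (101 + d)/204 = (101 + d)*(1/204) = 101/204 + d/204)
z = 157/204 (z = 101/204 + (1/204)*56 = 101/204 + 14/51 = 157/204 ≈ 0.76961)
((-154 - 174)**2 + z) - 210119 = ((-154 - 174)**2 + 157/204) - 210119 = ((-328)**2 + 157/204) - 210119 = (107584 + 157/204) - 210119 = 21947293/204 - 210119 = -20916983/204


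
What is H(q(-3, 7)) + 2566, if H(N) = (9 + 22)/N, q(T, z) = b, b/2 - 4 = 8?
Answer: 61615/24 ≈ 2567.3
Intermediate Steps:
b = 24 (b = 8 + 2*8 = 8 + 16 = 24)
q(T, z) = 24
H(N) = 31/N
H(q(-3, 7)) + 2566 = 31/24 + 2566 = 61615/24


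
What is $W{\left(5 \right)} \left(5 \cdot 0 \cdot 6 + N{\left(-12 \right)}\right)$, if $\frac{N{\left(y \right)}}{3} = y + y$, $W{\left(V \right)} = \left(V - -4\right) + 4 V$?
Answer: $-2088$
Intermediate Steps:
$W{\left(V \right)} = 4 + 5 V$ ($W{\left(V \right)} = \left(V + 4\right) + 4 V = \left(4 + V\right) + 4 V = 4 + 5 V$)
$N{\left(y \right)} = 6 y$ ($N{\left(y \right)} = 3 \left(y + y\right) = 3 \cdot 2 y = 6 y$)
$W{\left(5 \right)} \left(5 \cdot 0 \cdot 6 + N{\left(-12 \right)}\right) = \left(4 + 5 \cdot 5\right) \left(5 \cdot 0 \cdot 6 + 6 \left(-12\right)\right) = \left(4 + 25\right) \left(0 \cdot 6 - 72\right) = 29 \left(0 - 72\right) = 29 \left(-72\right) = -2088$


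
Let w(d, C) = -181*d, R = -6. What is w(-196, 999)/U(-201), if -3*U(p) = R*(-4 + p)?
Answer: -17738/205 ≈ -86.527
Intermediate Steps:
U(p) = -8 + 2*p (U(p) = -(-2)*(-4 + p) = -(24 - 6*p)/3 = -8 + 2*p)
w(-196, 999)/U(-201) = (-181*(-196))/(-8 + 2*(-201)) = 35476/(-8 - 402) = 35476/(-410) = 35476*(-1/410) = -17738/205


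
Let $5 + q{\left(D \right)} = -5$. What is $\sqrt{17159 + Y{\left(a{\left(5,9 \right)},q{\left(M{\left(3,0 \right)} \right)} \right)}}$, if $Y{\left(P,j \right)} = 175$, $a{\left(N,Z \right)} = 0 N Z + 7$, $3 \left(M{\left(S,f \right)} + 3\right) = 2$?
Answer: $9 \sqrt{214} \approx 131.66$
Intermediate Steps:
$M{\left(S,f \right)} = - \frac{7}{3}$ ($M{\left(S,f \right)} = -3 + \frac{1}{3} \cdot 2 = -3 + \frac{2}{3} = - \frac{7}{3}$)
$q{\left(D \right)} = -10$ ($q{\left(D \right)} = -5 - 5 = -10$)
$a{\left(N,Z \right)} = 7$ ($a{\left(N,Z \right)} = 0 Z + 7 = 0 + 7 = 7$)
$\sqrt{17159 + Y{\left(a{\left(5,9 \right)},q{\left(M{\left(3,0 \right)} \right)} \right)}} = \sqrt{17159 + 175} = \sqrt{17334} = 9 \sqrt{214}$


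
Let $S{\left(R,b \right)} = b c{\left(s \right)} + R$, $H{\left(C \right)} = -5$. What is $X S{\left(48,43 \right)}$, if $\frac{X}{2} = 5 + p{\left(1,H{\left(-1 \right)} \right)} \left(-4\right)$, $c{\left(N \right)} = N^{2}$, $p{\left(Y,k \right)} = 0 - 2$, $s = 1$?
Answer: $2366$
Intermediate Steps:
$p{\left(Y,k \right)} = -2$
$S{\left(R,b \right)} = R + b$ ($S{\left(R,b \right)} = b 1^{2} + R = b 1 + R = b + R = R + b$)
$X = 26$ ($X = 2 \left(5 - -8\right) = 2 \left(5 + 8\right) = 2 \cdot 13 = 26$)
$X S{\left(48,43 \right)} = 26 \left(48 + 43\right) = 26 \cdot 91 = 2366$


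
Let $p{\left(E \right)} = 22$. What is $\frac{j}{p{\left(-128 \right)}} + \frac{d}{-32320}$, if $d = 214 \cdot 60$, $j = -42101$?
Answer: $- \frac{17012335}{8888} \approx -1914.1$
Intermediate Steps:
$d = 12840$
$\frac{j}{p{\left(-128 \right)}} + \frac{d}{-32320} = - \frac{42101}{22} + \frac{12840}{-32320} = \left(-42101\right) \frac{1}{22} + 12840 \left(- \frac{1}{32320}\right) = - \frac{42101}{22} - \frac{321}{808} = - \frac{17012335}{8888}$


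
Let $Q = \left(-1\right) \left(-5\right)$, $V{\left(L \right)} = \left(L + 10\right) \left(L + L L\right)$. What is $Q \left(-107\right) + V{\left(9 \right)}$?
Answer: $1175$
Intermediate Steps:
$V{\left(L \right)} = \left(10 + L\right) \left(L + L^{2}\right)$
$Q = 5$
$Q \left(-107\right) + V{\left(9 \right)} = 5 \left(-107\right) + 9 \left(10 + 9^{2} + 11 \cdot 9\right) = -535 + 9 \left(10 + 81 + 99\right) = -535 + 9 \cdot 190 = -535 + 1710 = 1175$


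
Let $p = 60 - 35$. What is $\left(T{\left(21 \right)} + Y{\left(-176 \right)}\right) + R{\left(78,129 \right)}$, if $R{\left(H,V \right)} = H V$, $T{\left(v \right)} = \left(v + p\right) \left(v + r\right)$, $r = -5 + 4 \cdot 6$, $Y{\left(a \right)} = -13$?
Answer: $11889$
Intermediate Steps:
$p = 25$
$r = 19$ ($r = -5 + 24 = 19$)
$T{\left(v \right)} = \left(19 + v\right) \left(25 + v\right)$ ($T{\left(v \right)} = \left(v + 25\right) \left(v + 19\right) = \left(25 + v\right) \left(19 + v\right) = \left(19 + v\right) \left(25 + v\right)$)
$\left(T{\left(21 \right)} + Y{\left(-176 \right)}\right) + R{\left(78,129 \right)} = \left(\left(475 + 21^{2} + 44 \cdot 21\right) - 13\right) + 78 \cdot 129 = \left(\left(475 + 441 + 924\right) - 13\right) + 10062 = \left(1840 - 13\right) + 10062 = 1827 + 10062 = 11889$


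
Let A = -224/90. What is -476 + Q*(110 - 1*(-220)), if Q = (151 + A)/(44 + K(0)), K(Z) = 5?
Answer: 77054/147 ≈ 524.18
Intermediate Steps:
A = -112/45 (A = -224*1/90 = -112/45 ≈ -2.4889)
Q = 6683/2205 (Q = (151 - 112/45)/(44 + 5) = (6683/45)/49 = (6683/45)*(1/49) = 6683/2205 ≈ 3.0308)
-476 + Q*(110 - 1*(-220)) = -476 + 6683*(110 - 1*(-220))/2205 = -476 + 6683*(110 + 220)/2205 = -476 + (6683/2205)*330 = -476 + 147026/147 = 77054/147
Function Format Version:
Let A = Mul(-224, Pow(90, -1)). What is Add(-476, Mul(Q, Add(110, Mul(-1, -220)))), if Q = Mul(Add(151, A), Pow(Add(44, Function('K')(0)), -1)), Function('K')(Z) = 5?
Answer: Rational(77054, 147) ≈ 524.18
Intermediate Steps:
A = Rational(-112, 45) (A = Mul(-224, Rational(1, 90)) = Rational(-112, 45) ≈ -2.4889)
Q = Rational(6683, 2205) (Q = Mul(Add(151, Rational(-112, 45)), Pow(Add(44, 5), -1)) = Mul(Rational(6683, 45), Pow(49, -1)) = Mul(Rational(6683, 45), Rational(1, 49)) = Rational(6683, 2205) ≈ 3.0308)
Add(-476, Mul(Q, Add(110, Mul(-1, -220)))) = Add(-476, Mul(Rational(6683, 2205), Add(110, Mul(-1, -220)))) = Add(-476, Mul(Rational(6683, 2205), Add(110, 220))) = Add(-476, Mul(Rational(6683, 2205), 330)) = Add(-476, Rational(147026, 147)) = Rational(77054, 147)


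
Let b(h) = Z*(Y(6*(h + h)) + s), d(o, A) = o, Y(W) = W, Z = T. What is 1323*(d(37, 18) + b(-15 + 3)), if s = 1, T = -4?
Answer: 805707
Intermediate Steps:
Z = -4
b(h) = -4 - 48*h (b(h) = -4*(6*(h + h) + 1) = -4*(6*(2*h) + 1) = -4*(12*h + 1) = -4*(1 + 12*h) = -4 - 48*h)
1323*(d(37, 18) + b(-15 + 3)) = 1323*(37 + (-4 - 48*(-15 + 3))) = 1323*(37 + (-4 - 48*(-12))) = 1323*(37 + (-4 + 576)) = 1323*(37 + 572) = 1323*609 = 805707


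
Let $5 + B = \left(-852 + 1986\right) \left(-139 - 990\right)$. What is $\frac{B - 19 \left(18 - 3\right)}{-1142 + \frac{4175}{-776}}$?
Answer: $\frac{993726976}{890367} \approx 1116.1$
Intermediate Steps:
$B = -1280291$ ($B = -5 + \left(-852 + 1986\right) \left(-139 - 990\right) = -5 + 1134 \left(-1129\right) = -5 - 1280286 = -1280291$)
$\frac{B - 19 \left(18 - 3\right)}{-1142 + \frac{4175}{-776}} = \frac{-1280291 - 19 \left(18 - 3\right)}{-1142 + \frac{4175}{-776}} = \frac{-1280291 - 285}{-1142 + 4175 \left(- \frac{1}{776}\right)} = \frac{-1280291 - 285}{-1142 - \frac{4175}{776}} = - \frac{1280576}{- \frac{890367}{776}} = \left(-1280576\right) \left(- \frac{776}{890367}\right) = \frac{993726976}{890367}$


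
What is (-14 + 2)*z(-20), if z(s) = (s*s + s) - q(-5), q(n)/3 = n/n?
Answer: -4524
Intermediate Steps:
q(n) = 3 (q(n) = 3*(n/n) = 3*1 = 3)
z(s) = -3 + s + s² (z(s) = (s*s + s) - 1*3 = (s² + s) - 3 = (s + s²) - 3 = -3 + s + s²)
(-14 + 2)*z(-20) = (-14 + 2)*(-3 - 20 + (-20)²) = -12*(-3 - 20 + 400) = -12*377 = -4524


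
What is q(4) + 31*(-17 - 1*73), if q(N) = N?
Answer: -2786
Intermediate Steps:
q(4) + 31*(-17 - 1*73) = 4 + 31*(-17 - 1*73) = 4 + 31*(-17 - 73) = 4 + 31*(-90) = 4 - 2790 = -2786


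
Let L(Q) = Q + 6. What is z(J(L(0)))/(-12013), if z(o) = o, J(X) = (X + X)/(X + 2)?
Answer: -3/24026 ≈ -0.00012486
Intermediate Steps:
L(Q) = 6 + Q
J(X) = 2*X/(2 + X) (J(X) = (2*X)/(2 + X) = 2*X/(2 + X))
z(J(L(0)))/(-12013) = (2*(6 + 0)/(2 + (6 + 0)))/(-12013) = (2*6/(2 + 6))*(-1/12013) = (2*6/8)*(-1/12013) = (2*6*(⅛))*(-1/12013) = (3/2)*(-1/12013) = -3/24026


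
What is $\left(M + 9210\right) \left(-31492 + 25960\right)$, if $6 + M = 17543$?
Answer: $-147964404$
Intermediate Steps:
$M = 17537$ ($M = -6 + 17543 = 17537$)
$\left(M + 9210\right) \left(-31492 + 25960\right) = \left(17537 + 9210\right) \left(-31492 + 25960\right) = 26747 \left(-5532\right) = -147964404$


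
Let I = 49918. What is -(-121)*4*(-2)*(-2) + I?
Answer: 51854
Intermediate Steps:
-(-121)*4*(-2)*(-2) + I = -(-121)*4*(-2)*(-2) + 49918 = -(-121)*(-8)*(-2) + 49918 = -11*88*(-2) + 49918 = -968*(-2) + 49918 = 1936 + 49918 = 51854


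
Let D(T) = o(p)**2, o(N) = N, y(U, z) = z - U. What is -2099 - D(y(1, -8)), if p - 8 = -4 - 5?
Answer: -2100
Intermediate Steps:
p = -1 (p = 8 + (-4 - 5) = 8 - 9 = -1)
D(T) = 1 (D(T) = (-1)**2 = 1)
-2099 - D(y(1, -8)) = -2099 - 1*1 = -2099 - 1 = -2100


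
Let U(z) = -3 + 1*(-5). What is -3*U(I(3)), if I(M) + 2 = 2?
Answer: 24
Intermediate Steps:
I(M) = 0 (I(M) = -2 + 2 = 0)
U(z) = -8 (U(z) = -3 - 5 = -8)
-3*U(I(3)) = -3*(-8) = 24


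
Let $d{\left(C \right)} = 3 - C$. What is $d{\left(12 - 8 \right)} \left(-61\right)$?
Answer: $61$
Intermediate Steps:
$d{\left(12 - 8 \right)} \left(-61\right) = \left(3 - \left(12 - 8\right)\right) \left(-61\right) = \left(3 - 4\right) \left(-61\right) = \left(-1\right) \left(-61\right) = 61$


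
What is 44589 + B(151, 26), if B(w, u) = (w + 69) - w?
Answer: 44658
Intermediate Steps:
B(w, u) = 69 (B(w, u) = (69 + w) - w = 69)
44589 + B(151, 26) = 44589 + 69 = 44658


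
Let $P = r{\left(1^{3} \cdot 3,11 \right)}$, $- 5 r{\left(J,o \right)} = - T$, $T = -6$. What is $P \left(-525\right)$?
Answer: $630$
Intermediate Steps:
$r{\left(J,o \right)} = - \frac{6}{5}$ ($r{\left(J,o \right)} = - \frac{\left(-1\right) \left(-6\right)}{5} = \left(- \frac{1}{5}\right) 6 = - \frac{6}{5}$)
$P = - \frac{6}{5} \approx -1.2$
$P \left(-525\right) = \left(- \frac{6}{5}\right) \left(-525\right) = 630$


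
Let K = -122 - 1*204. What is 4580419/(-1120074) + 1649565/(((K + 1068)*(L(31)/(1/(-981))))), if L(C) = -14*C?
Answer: -80286116368849/19657887858924 ≈ -4.0842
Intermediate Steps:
K = -326 (K = -122 - 204 = -326)
4580419/(-1120074) + 1649565/(((K + 1068)*(L(31)/(1/(-981))))) = 4580419/(-1120074) + 1649565/(((-326 + 1068)*((-14*31)/(1/(-981))))) = 4580419*(-1/1120074) + 1649565/((742*(-434/(-1/981)))) = -4580419/1120074 + 1649565/((742*(-434*(-981)))) = -4580419/1120074 + 1649565/((742*425754)) = -4580419/1120074 + 1649565/315909468 = -4580419/1120074 + 1649565*(1/315909468) = -4580419/1120074 + 183285/35101052 = -80286116368849/19657887858924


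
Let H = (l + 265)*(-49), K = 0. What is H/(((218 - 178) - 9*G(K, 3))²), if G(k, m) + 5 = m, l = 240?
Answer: -24745/3364 ≈ -7.3558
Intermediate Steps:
G(k, m) = -5 + m
H = -24745 (H = (240 + 265)*(-49) = 505*(-49) = -24745)
H/(((218 - 178) - 9*G(K, 3))²) = -24745/((218 - 178) - 9*(-5 + 3))² = -24745/(40 - 9*(-2))² = -24745/(40 + 18)² = -24745/(58²) = -24745/3364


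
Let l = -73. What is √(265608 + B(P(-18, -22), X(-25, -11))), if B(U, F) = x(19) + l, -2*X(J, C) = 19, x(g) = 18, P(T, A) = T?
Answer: √265553 ≈ 515.32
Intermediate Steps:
X(J, C) = -19/2 (X(J, C) = -½*19 = -19/2)
B(U, F) = -55 (B(U, F) = 18 - 73 = -55)
√(265608 + B(P(-18, -22), X(-25, -11))) = √(265608 - 55) = √265553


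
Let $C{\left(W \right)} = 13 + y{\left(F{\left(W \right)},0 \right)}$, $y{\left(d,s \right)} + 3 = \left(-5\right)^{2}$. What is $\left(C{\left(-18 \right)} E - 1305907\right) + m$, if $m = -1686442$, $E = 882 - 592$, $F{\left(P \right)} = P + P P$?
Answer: $-2982199$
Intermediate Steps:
$F{\left(P \right)} = P + P^{2}$
$E = 290$
$y{\left(d,s \right)} = 22$ ($y{\left(d,s \right)} = -3 + \left(-5\right)^{2} = -3 + 25 = 22$)
$C{\left(W \right)} = 35$ ($C{\left(W \right)} = 13 + 22 = 35$)
$\left(C{\left(-18 \right)} E - 1305907\right) + m = \left(35 \cdot 290 - 1305907\right) - 1686442 = \left(10150 - 1305907\right) - 1686442 = -1295757 - 1686442 = -2982199$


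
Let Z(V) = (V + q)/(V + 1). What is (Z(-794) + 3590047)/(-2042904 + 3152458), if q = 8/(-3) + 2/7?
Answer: 59785069415/18477402762 ≈ 3.2356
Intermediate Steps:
q = -50/21 (q = 8*(-⅓) + 2*(⅐) = -8/3 + 2/7 = -50/21 ≈ -2.3810)
Z(V) = (-50/21 + V)/(1 + V) (Z(V) = (V - 50/21)/(V + 1) = (-50/21 + V)/(1 + V))
(Z(-794) + 3590047)/(-2042904 + 3152458) = ((-50/21 - 794)/(1 - 794) + 3590047)/(-2042904 + 3152458) = (-16724/21/(-793) + 3590047)/1109554 = (-1/793*(-16724/21) + 3590047)*(1/1109554) = (16724/16653 + 3590047)*(1/1109554) = (59785069415/16653)*(1/1109554) = 59785069415/18477402762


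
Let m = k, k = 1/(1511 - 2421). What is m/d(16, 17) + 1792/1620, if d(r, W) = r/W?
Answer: 1303199/1179360 ≈ 1.1050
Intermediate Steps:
k = -1/910 (k = 1/(-910) = -1/910 ≈ -0.0010989)
m = -1/910 ≈ -0.0010989
d(r, W) = r/W
m/d(16, 17) + 1792/1620 = -1/(910*(16/17)) + 1792/1620 = -1/(910*(16*(1/17))) + 1792*(1/1620) = -1/(910*16/17) + 448/405 = -1/910*17/16 + 448/405 = -17/14560 + 448/405 = 1303199/1179360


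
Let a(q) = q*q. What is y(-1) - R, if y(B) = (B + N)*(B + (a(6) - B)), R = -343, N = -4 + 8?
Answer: 451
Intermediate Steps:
N = 4
a(q) = q²
y(B) = 144 + 36*B (y(B) = (B + 4)*(B + (6² - B)) = (4 + B)*(B + (36 - B)) = (4 + B)*36 = 144 + 36*B)
y(-1) - R = (144 + 36*(-1)) - 1*(-343) = (144 - 36) + 343 = 108 + 343 = 451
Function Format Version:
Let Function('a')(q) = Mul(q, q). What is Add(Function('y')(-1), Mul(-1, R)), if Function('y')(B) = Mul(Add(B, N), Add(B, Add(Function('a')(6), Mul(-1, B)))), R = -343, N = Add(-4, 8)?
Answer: 451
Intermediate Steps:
N = 4
Function('a')(q) = Pow(q, 2)
Function('y')(B) = Add(144, Mul(36, B)) (Function('y')(B) = Mul(Add(B, 4), Add(B, Add(Pow(6, 2), Mul(-1, B)))) = Mul(Add(4, B), Add(B, Add(36, Mul(-1, B)))) = Mul(Add(4, B), 36) = Add(144, Mul(36, B)))
Add(Function('y')(-1), Mul(-1, R)) = Add(Add(144, Mul(36, -1)), Mul(-1, -343)) = Add(Add(144, -36), 343) = Add(108, 343) = 451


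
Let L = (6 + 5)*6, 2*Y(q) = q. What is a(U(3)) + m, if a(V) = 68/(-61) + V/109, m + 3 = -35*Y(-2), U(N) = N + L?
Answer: 209565/6649 ≈ 31.518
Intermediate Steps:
Y(q) = q/2
L = 66 (L = 11*6 = 66)
U(N) = 66 + N (U(N) = N + 66 = 66 + N)
m = 32 (m = -3 - 35*(-2)/2 = -3 - 35*(-1) = -3 + 35 = 32)
a(V) = -68/61 + V/109 (a(V) = 68*(-1/61) + V*(1/109) = -68/61 + V/109)
a(U(3)) + m = (-68/61 + (66 + 3)/109) + 32 = (-68/61 + (1/109)*69) + 32 = (-68/61 + 69/109) + 32 = -3203/6649 + 32 = 209565/6649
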